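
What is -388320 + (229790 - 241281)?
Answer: -399811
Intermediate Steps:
-388320 + (229790 - 241281) = -388320 - 11491 = -399811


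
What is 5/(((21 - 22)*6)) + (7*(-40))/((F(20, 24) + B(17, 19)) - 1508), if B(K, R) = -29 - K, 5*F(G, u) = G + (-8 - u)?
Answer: -1695/2594 ≈ -0.65343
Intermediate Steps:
F(G, u) = -8/5 - u/5 + G/5 (F(G, u) = (G + (-8 - u))/5 = (-8 + G - u)/5 = -8/5 - u/5 + G/5)
5/(((21 - 22)*6)) + (7*(-40))/((F(20, 24) + B(17, 19)) - 1508) = 5/(((21 - 22)*6)) + (7*(-40))/(((-8/5 - ⅕*24 + (⅕)*20) + (-29 - 1*17)) - 1508) = 5/((-1*6)) - 280/(((-8/5 - 24/5 + 4) + (-29 - 17)) - 1508) = 5/(-6) - 280/((-12/5 - 46) - 1508) = 5*(-⅙) - 280/(-242/5 - 1508) = -⅚ - 280/(-7782/5) = -⅚ - 280*(-5/7782) = -⅚ + 700/3891 = -1695/2594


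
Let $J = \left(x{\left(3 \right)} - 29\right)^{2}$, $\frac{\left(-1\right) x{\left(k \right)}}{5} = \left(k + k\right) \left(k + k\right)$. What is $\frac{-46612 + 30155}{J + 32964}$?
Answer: $- \frac{16457}{76645} \approx -0.21472$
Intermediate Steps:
$x{\left(k \right)} = - 20 k^{2}$ ($x{\left(k \right)} = - 5 \left(k + k\right) \left(k + k\right) = - 5 \cdot 2 k 2 k = - 5 \cdot 4 k^{2} = - 20 k^{2}$)
$J = 43681$ ($J = \left(- 20 \cdot 3^{2} - 29\right)^{2} = \left(\left(-20\right) 9 - 29\right)^{2} = \left(-180 - 29\right)^{2} = \left(-209\right)^{2} = 43681$)
$\frac{-46612 + 30155}{J + 32964} = \frac{-46612 + 30155}{43681 + 32964} = - \frac{16457}{76645}$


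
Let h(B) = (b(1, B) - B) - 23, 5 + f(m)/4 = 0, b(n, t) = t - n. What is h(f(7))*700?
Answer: -16800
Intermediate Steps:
f(m) = -20 (f(m) = -20 + 4*0 = -20 + 0 = -20)
h(B) = -24 (h(B) = ((B - 1*1) - B) - 23 = ((B - 1) - B) - 23 = ((-1 + B) - B) - 23 = -1 - 23 = -24)
h(f(7))*700 = -24*700 = -16800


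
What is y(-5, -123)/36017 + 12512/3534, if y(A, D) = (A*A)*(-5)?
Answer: 225101477/63642039 ≈ 3.5370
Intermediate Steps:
y(A, D) = -5*A² (y(A, D) = A²*(-5) = -5*A²)
y(-5, -123)/36017 + 12512/3534 = -5*(-5)²/36017 + 12512/3534 = -5*25*(1/36017) + 12512*(1/3534) = -125*1/36017 + 6256/1767 = -125/36017 + 6256/1767 = 225101477/63642039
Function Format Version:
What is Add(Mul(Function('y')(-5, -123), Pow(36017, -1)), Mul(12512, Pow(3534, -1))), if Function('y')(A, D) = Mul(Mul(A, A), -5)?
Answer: Rational(225101477, 63642039) ≈ 3.5370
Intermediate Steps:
Function('y')(A, D) = Mul(-5, Pow(A, 2)) (Function('y')(A, D) = Mul(Pow(A, 2), -5) = Mul(-5, Pow(A, 2)))
Add(Mul(Function('y')(-5, -123), Pow(36017, -1)), Mul(12512, Pow(3534, -1))) = Add(Mul(Mul(-5, Pow(-5, 2)), Pow(36017, -1)), Mul(12512, Pow(3534, -1))) = Add(Mul(Mul(-5, 25), Rational(1, 36017)), Mul(12512, Rational(1, 3534))) = Add(Mul(-125, Rational(1, 36017)), Rational(6256, 1767)) = Add(Rational(-125, 36017), Rational(6256, 1767)) = Rational(225101477, 63642039)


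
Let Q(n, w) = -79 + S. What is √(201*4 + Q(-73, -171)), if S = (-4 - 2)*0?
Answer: 5*√29 ≈ 26.926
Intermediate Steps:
S = 0 (S = -6*0 = 0)
Q(n, w) = -79 (Q(n, w) = -79 + 0 = -79)
√(201*4 + Q(-73, -171)) = √(201*4 - 79) = √(804 - 79) = √725 = 5*√29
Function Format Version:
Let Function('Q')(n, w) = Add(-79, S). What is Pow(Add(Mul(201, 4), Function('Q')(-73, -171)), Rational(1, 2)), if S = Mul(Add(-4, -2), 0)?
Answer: Mul(5, Pow(29, Rational(1, 2))) ≈ 26.926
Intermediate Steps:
S = 0 (S = Mul(-6, 0) = 0)
Function('Q')(n, w) = -79 (Function('Q')(n, w) = Add(-79, 0) = -79)
Pow(Add(Mul(201, 4), Function('Q')(-73, -171)), Rational(1, 2)) = Pow(Add(Mul(201, 4), -79), Rational(1, 2)) = Pow(Add(804, -79), Rational(1, 2)) = Pow(725, Rational(1, 2)) = Mul(5, Pow(29, Rational(1, 2)))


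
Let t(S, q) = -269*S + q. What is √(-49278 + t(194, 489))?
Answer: 5*I*√4039 ≈ 317.77*I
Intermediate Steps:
t(S, q) = q - 269*S
√(-49278 + t(194, 489)) = √(-49278 + (489 - 269*194)) = √(-49278 + (489 - 52186)) = √(-49278 - 51697) = √(-100975) = 5*I*√4039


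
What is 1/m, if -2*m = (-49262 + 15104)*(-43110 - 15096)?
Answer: -1/994100274 ≈ -1.0059e-9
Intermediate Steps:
m = -994100274 (m = -(-49262 + 15104)*(-43110 - 15096)/2 = -(-17079)*(-58206) = -1/2*1988200548 = -994100274)
1/m = 1/(-994100274) = -1/994100274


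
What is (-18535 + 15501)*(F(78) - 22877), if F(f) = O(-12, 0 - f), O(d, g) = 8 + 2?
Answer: 69378478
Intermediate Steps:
O(d, g) = 10
F(f) = 10
(-18535 + 15501)*(F(78) - 22877) = (-18535 + 15501)*(10 - 22877) = -3034*(-22867) = 69378478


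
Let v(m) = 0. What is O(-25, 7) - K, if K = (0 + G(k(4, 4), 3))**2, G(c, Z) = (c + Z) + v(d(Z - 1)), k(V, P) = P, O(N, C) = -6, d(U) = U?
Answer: -55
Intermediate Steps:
G(c, Z) = Z + c (G(c, Z) = (c + Z) + 0 = (Z + c) + 0 = Z + c)
K = 49 (K = (0 + (3 + 4))**2 = (0 + 7)**2 = 7**2 = 49)
O(-25, 7) - K = -6 - 1*49 = -6 - 49 = -55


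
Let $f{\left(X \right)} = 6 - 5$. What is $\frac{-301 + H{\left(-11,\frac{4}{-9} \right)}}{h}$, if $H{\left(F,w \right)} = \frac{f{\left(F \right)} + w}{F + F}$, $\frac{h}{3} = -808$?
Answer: $\frac{59603}{479952} \approx 0.12419$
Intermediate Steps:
$h = -2424$ ($h = 3 \left(-808\right) = -2424$)
$f{\left(X \right)} = 1$
$H{\left(F,w \right)} = \frac{1 + w}{2 F}$ ($H{\left(F,w \right)} = \frac{1 + w}{F + F} = \frac{1 + w}{2 F}$)
$\frac{-301 + H{\left(-11,\frac{4}{-9} \right)}}{h} = \frac{-301 + \frac{1 + \frac{4}{-9}}{2 \left(-11\right)}}{-2424} = \left(-301 + \frac{1}{2} \left(- \frac{1}{11}\right) \left(1 + 4 \left(- \frac{1}{9}\right)\right)\right) \left(- \frac{1}{2424}\right) = \left(-301 + \frac{1}{2} \left(- \frac{1}{11}\right) \left(1 - \frac{4}{9}\right)\right) \left(- \frac{1}{2424}\right) = \left(-301 + \frac{1}{2} \left(- \frac{1}{11}\right) \frac{5}{9}\right) \left(- \frac{1}{2424}\right) = \left(-301 - \frac{5}{198}\right) \left(- \frac{1}{2424}\right) = \left(- \frac{59603}{198}\right) \left(- \frac{1}{2424}\right) = \frac{59603}{479952}$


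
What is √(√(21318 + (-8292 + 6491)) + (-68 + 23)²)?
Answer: √(2025 + √19517) ≈ 46.526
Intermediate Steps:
√(√(21318 + (-8292 + 6491)) + (-68 + 23)²) = √(√(21318 - 1801) + (-45)²) = √(√19517 + 2025) = √(2025 + √19517)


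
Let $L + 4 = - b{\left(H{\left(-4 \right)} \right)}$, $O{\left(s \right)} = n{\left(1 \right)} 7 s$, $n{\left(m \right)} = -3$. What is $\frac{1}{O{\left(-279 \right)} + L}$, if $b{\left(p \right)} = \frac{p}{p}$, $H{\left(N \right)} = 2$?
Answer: $\frac{1}{5854} \approx 0.00017082$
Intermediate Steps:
$O{\left(s \right)} = - 21 s$ ($O{\left(s \right)} = \left(-3\right) 7 s = - 21 s$)
$b{\left(p \right)} = 1$
$L = -5$ ($L = -4 - 1 = -5$)
$\frac{1}{O{\left(-279 \right)} + L} = \frac{1}{\left(-21\right) \left(-279\right) - 5} = \frac{1}{5859 - 5} = \frac{1}{5854}$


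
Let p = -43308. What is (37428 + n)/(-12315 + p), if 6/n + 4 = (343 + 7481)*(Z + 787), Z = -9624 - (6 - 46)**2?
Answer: -509389415895/757020612386 ≈ -0.67289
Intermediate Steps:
Z = -11224 (Z = -9624 - 1*(-40)**2 = -9624 - 1*1600 = -9624 - 1600 = -11224)
n = -3/40829546 (n = 6/(-4 + (343 + 7481)*(-11224 + 787)) = 6/(-4 + 7824*(-10437)) = 6/(-4 - 81659088) = 6/(-81659092) = 6*(-1/81659092) = -3/40829546 ≈ -7.3476e-8)
(37428 + n)/(-12315 + p) = (37428 - 3/40829546)/(-12315 - 43308) = (1528168247685/40829546)/(-55623) = (1528168247685/40829546)*(-1/55623) = -509389415895/757020612386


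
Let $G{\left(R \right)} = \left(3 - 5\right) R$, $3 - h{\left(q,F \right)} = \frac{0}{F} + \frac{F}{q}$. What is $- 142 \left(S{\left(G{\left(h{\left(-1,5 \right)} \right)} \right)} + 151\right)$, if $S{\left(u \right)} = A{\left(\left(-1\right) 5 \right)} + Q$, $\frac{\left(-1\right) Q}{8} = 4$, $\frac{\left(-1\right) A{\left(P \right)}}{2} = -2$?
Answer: $-17466$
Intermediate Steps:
$h{\left(q,F \right)} = 3 - \frac{F}{q}$ ($h{\left(q,F \right)} = 3 - \left(\frac{0}{F} + \frac{F}{q}\right) = 3 - \left(0 + \frac{F}{q}\right) = 3 - \frac{F}{q}$)
$A{\left(P \right)} = 4$ ($A{\left(P \right)} = \left(-2\right) \left(-2\right) = 4$)
$Q = -32$ ($Q = \left(-8\right) 4 = -32$)
$G{\left(R \right)} = - 2 R$
$S{\left(u \right)} = -28$ ($S{\left(u \right)} = 4 - 32 = -28$)
$- 142 \left(S{\left(G{\left(h{\left(-1,5 \right)} \right)} \right)} + 151\right) = - 142 \left(-28 + 151\right) = \left(-142\right) 123 = -17466$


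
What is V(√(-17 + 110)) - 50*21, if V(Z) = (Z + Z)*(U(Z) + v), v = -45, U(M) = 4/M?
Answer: -1042 - 90*√93 ≈ -1909.9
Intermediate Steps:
V(Z) = 2*Z*(-45 + 4/Z) (V(Z) = (Z + Z)*(4/Z - 45) = (2*Z)*(-45 + 4/Z) = 2*Z*(-45 + 4/Z))
V(√(-17 + 110)) - 50*21 = (8 - 90*√(-17 + 110)) - 50*21 = (8 - 90*√93) - 1050 = -1042 - 90*√93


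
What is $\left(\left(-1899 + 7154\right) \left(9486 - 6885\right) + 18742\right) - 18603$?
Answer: $13668394$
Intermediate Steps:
$\left(\left(-1899 + 7154\right) \left(9486 - 6885\right) + 18742\right) - 18603 = \left(5255 \cdot 2601 + 18742\right) + \left(\left(-8012 + 4186\right) - 14777\right) = \left(13668255 + 18742\right) - 18603 = 13686997 - 18603 = 13668394$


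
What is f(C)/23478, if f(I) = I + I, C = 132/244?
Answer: 11/238693 ≈ 4.6084e-5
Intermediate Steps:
C = 33/61 (C = 132*(1/244) = 33/61 ≈ 0.54098)
f(I) = 2*I
f(C)/23478 = (2*(33/61))/23478 = (66/61)*(1/23478) = 11/238693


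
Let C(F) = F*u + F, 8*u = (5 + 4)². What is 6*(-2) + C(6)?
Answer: 219/4 ≈ 54.750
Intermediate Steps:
u = 81/8 (u = (5 + 4)²/8 = (⅛)*9² = (⅛)*81 = 81/8 ≈ 10.125)
C(F) = 89*F/8 (C(F) = F*(81/8) + F = 81*F/8 + F = 89*F/8)
6*(-2) + C(6) = 6*(-2) + (89/8)*6 = -12 + 267/4 = 219/4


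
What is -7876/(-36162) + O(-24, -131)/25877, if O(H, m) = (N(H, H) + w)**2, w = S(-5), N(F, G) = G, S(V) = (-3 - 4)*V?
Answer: 104091427/467882037 ≈ 0.22247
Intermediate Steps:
S(V) = -7*V
w = 35 (w = -7*(-5) = 35)
O(H, m) = (35 + H)**2 (O(H, m) = (H + 35)**2 = (35 + H)**2)
-7876/(-36162) + O(-24, -131)/25877 = -7876/(-36162) + (35 - 24)**2/25877 = -7876*(-1/36162) + 11**2*(1/25877) = 3938/18081 + 121*(1/25877) = 3938/18081 + 121/25877 = 104091427/467882037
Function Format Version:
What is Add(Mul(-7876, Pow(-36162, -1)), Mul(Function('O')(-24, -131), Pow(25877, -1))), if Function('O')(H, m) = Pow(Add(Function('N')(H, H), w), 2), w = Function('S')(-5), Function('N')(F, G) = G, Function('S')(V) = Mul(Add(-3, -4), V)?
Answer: Rational(104091427, 467882037) ≈ 0.22247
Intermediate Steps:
Function('S')(V) = Mul(-7, V)
w = 35 (w = Mul(-7, -5) = 35)
Function('O')(H, m) = Pow(Add(35, H), 2) (Function('O')(H, m) = Pow(Add(H, 35), 2) = Pow(Add(35, H), 2))
Add(Mul(-7876, Pow(-36162, -1)), Mul(Function('O')(-24, -131), Pow(25877, -1))) = Add(Mul(-7876, Pow(-36162, -1)), Mul(Pow(Add(35, -24), 2), Pow(25877, -1))) = Add(Mul(-7876, Rational(-1, 36162)), Mul(Pow(11, 2), Rational(1, 25877))) = Add(Rational(3938, 18081), Mul(121, Rational(1, 25877))) = Add(Rational(3938, 18081), Rational(121, 25877)) = Rational(104091427, 467882037)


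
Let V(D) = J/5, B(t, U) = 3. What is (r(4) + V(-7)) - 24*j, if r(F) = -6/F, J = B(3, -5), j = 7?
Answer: -1689/10 ≈ -168.90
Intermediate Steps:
J = 3
V(D) = ⅗ (V(D) = 3/5 = 3*(⅕) = ⅗)
(r(4) + V(-7)) - 24*j = (-6/4 + ⅗) - 24*7 = (-6*¼ + ⅗) - 168 = (-3/2 + ⅗) - 168 = -9/10 - 168 = -1689/10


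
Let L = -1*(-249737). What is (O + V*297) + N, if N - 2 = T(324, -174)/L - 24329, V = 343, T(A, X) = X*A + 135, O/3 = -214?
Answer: 19205218533/249737 ≈ 76902.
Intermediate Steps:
O = -642 (O = 3*(-214) = -642)
L = 249737
T(A, X) = 135 + A*X (T(A, X) = A*X + 135 = 135 + A*X)
N = -6075408240/249737 (N = 2 + ((135 + 324*(-174))/249737 - 24329) = 2 + ((135 - 56376)*(1/249737) - 24329) = 2 + (-56241*1/249737 - 24329) = 2 + (-56241/249737 - 24329) = 2 - 6075907714/249737 = -6075408240/249737 ≈ -24327.)
(O + V*297) + N = (-642 + 343*297) - 6075408240/249737 = (-642 + 101871) - 6075408240/249737 = 101229 - 6075408240/249737 = 19205218533/249737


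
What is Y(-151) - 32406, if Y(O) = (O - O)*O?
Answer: -32406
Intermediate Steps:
Y(O) = 0 (Y(O) = 0*O = 0)
Y(-151) - 32406 = 0 - 32406 = -32406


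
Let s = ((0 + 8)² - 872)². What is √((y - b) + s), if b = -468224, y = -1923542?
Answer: I*√802454 ≈ 895.8*I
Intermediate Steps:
s = 652864 (s = (8² - 872)² = (64 - 872)² = (-808)² = 652864)
√((y - b) + s) = √((-1923542 - 1*(-468224)) + 652864) = √((-1923542 + 468224) + 652864) = √(-1455318 + 652864) = √(-802454) = I*√802454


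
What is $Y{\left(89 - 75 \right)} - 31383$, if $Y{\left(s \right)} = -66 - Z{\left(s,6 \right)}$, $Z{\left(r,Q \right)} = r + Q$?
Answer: $-31469$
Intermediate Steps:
$Z{\left(r,Q \right)} = Q + r$
$Y{\left(s \right)} = -72 - s$ ($Y{\left(s \right)} = -66 - \left(6 + s\right) = -72 - s$)
$Y{\left(89 - 75 \right)} - 31383 = \left(-72 - \left(89 - 75\right)\right) - 31383 = \left(-72 - 14\right) - 31383 = -86 - 31383 = -31469$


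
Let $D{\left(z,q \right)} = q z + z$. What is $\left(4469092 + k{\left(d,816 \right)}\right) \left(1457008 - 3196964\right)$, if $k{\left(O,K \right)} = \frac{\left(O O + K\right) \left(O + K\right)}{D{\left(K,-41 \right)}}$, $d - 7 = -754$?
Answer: $- \frac{4229038570785433}{544} \approx -7.774 \cdot 10^{12}$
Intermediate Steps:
$d = -747$ ($d = 7 - 754 = -747$)
$D{\left(z,q \right)} = z + q z$
$k{\left(O,K \right)} = - \frac{\left(K + O\right) \left(K + O^{2}\right)}{40 K}$ ($k{\left(O,K \right)} = \frac{\left(O O + K\right) \left(O + K\right)}{K \left(1 - 41\right)} = \frac{\left(O^{2} + K\right) \left(K + O\right)}{K \left(-40\right)} = \frac{\left(K + O^{2}\right) \left(K + O\right)}{\left(-40\right) K} = \left(K + O\right) \left(K + O^{2}\right) \left(- \frac{1}{40 K}\right) = - \frac{\left(K + O\right) \left(K + O^{2}\right)}{40 K}$)
$\left(4469092 + k{\left(d,816 \right)}\right) \left(1457008 - 3196964\right) = \left(4469092 + \frac{- 816^{2} - \left(-747\right)^{3} - 816 \left(-747\right) - 816 \left(-747\right)^{2}}{40 \cdot 816}\right) \left(1457008 - 3196964\right) = \left(4469092 + \frac{1}{40} \cdot \frac{1}{816} \left(\left(-1\right) 665856 - -416832723 + 609552 - 816 \cdot 558009\right)\right) \left(-1739956\right) = \left(4469092 + \frac{1}{40} \cdot \frac{1}{816} \left(-665856 + 416832723 + 609552 - 455335344\right)\right) \left(-1739956\right) = \left(4469092 + \frac{1}{40} \cdot \frac{1}{816} \left(-38558925\right)\right) \left(-1739956\right) = \left(4469092 - \frac{2570595}{2176}\right) \left(-1739956\right) = \frac{9722173597}{2176} \left(-1739956\right) = - \frac{4229038570785433}{544}$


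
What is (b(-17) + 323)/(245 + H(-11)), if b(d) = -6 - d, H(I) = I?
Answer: 167/117 ≈ 1.4274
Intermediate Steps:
(b(-17) + 323)/(245 + H(-11)) = ((-6 - 1*(-17)) + 323)/(245 - 11) = ((-6 + 17) + 323)/234 = (11 + 323)*(1/234) = 334*(1/234) = 167/117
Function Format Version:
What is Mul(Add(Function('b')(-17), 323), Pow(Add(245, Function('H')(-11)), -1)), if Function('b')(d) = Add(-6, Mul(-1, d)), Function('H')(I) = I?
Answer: Rational(167, 117) ≈ 1.4274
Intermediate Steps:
Mul(Add(Function('b')(-17), 323), Pow(Add(245, Function('H')(-11)), -1)) = Mul(Add(Add(-6, Mul(-1, -17)), 323), Pow(Add(245, -11), -1)) = Mul(Add(Add(-6, 17), 323), Pow(234, -1)) = Mul(Add(11, 323), Rational(1, 234)) = Mul(334, Rational(1, 234)) = Rational(167, 117)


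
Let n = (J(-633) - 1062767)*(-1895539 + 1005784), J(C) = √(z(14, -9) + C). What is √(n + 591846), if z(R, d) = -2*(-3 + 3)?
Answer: √(945602843931 - 889755*I*√633) ≈ 9.7242e+5 - 1.0e+1*I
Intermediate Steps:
z(R, d) = 0 (z(R, d) = -2*0 = 0)
J(C) = √C (J(C) = √(0 + C) = √C)
n = 945602252085 - 889755*I*√633 (n = (√(-633) - 1062767)*(-1895539 + 1005784) = (I*√633 - 1062767)*(-889755) = (-1062767 + I*√633)*(-889755) = 945602252085 - 889755*I*√633 ≈ 9.456e+11 - 2.2386e+7*I)
√(n + 591846) = √((945602252085 - 889755*I*√633) + 591846) = √(945602843931 - 889755*I*√633)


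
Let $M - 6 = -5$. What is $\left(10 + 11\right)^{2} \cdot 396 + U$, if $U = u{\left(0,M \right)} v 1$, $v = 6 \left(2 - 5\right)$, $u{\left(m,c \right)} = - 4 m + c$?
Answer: $174618$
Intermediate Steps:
$M = 1$ ($M = 6 - 5 = 1$)
$u{\left(m,c \right)} = c - 4 m$
$v = -18$ ($v = 6 \left(-3\right) = -18$)
$U = -18$ ($U = \left(1 - 0\right) \left(-18\right) 1 = \left(1 + 0\right) \left(-18\right) 1 = 1 \left(-18\right) 1 = \left(-18\right) 1 = -18$)
$\left(10 + 11\right)^{2} \cdot 396 + U = \left(10 + 11\right)^{2} \cdot 396 - 18 = 21^{2} \cdot 396 - 18 = 441 \cdot 396 - 18 = 174636 - 18 = 174618$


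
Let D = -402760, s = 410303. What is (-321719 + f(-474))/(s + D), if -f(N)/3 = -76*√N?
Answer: -321719/7543 + 12*I*√474/397 ≈ -42.651 + 0.65808*I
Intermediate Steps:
f(N) = 228*√N (f(N) = -(-228)*√N = 228*√N)
(-321719 + f(-474))/(s + D) = (-321719 + 228*√(-474))/(410303 - 402760) = (-321719 + 228*(I*√474))/7543 = (-321719 + 228*I*√474)*(1/7543) = -321719/7543 + 12*I*√474/397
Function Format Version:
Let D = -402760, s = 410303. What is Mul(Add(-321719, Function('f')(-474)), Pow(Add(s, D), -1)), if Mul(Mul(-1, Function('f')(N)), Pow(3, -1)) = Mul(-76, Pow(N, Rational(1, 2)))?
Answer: Add(Rational(-321719, 7543), Mul(Rational(12, 397), I, Pow(474, Rational(1, 2)))) ≈ Add(-42.651, Mul(0.65808, I))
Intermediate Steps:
Function('f')(N) = Mul(228, Pow(N, Rational(1, 2))) (Function('f')(N) = Mul(-3, Mul(-76, Pow(N, Rational(1, 2)))) = Mul(228, Pow(N, Rational(1, 2))))
Mul(Add(-321719, Function('f')(-474)), Pow(Add(s, D), -1)) = Mul(Add(-321719, Mul(228, Pow(-474, Rational(1, 2)))), Pow(Add(410303, -402760), -1)) = Mul(Add(-321719, Mul(228, Mul(I, Pow(474, Rational(1, 2))))), Pow(7543, -1)) = Mul(Add(-321719, Mul(228, I, Pow(474, Rational(1, 2)))), Rational(1, 7543)) = Add(Rational(-321719, 7543), Mul(Rational(12, 397), I, Pow(474, Rational(1, 2))))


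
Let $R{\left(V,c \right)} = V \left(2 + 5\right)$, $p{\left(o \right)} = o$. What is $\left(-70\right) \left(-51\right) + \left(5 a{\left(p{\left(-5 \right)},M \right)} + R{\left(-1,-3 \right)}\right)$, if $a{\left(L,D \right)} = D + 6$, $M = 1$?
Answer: $3598$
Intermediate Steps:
$a{\left(L,D \right)} = 6 + D$
$R{\left(V,c \right)} = 7 V$ ($R{\left(V,c \right)} = V 7 = 7 V$)
$\left(-70\right) \left(-51\right) + \left(5 a{\left(p{\left(-5 \right)},M \right)} + R{\left(-1,-3 \right)}\right) = \left(-70\right) \left(-51\right) + \left(5 \left(6 + 1\right) + 7 \left(-1\right)\right) = 3570 + \left(5 \cdot 7 - 7\right) = 3570 + \left(35 - 7\right) = 3570 + 28 = 3598$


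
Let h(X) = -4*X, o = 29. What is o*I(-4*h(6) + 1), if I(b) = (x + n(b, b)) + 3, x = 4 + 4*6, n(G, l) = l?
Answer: 3712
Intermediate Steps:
x = 28 (x = 4 + 24 = 28)
I(b) = 31 + b (I(b) = (28 + b) + 3 = 31 + b)
o*I(-4*h(6) + 1) = 29*(31 + (-(-16)*6 + 1)) = 29*(31 + (-4*(-24) + 1)) = 29*(31 + (96 + 1)) = 29*(31 + 97) = 29*128 = 3712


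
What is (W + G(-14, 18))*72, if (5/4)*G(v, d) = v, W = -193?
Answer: -73512/5 ≈ -14702.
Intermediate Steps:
G(v, d) = 4*v/5
(W + G(-14, 18))*72 = (-193 + (⅘)*(-14))*72 = (-193 - 56/5)*72 = -1021/5*72 = -73512/5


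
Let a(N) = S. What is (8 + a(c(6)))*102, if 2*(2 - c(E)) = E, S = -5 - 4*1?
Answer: -102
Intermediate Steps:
S = -9 (S = -5 - 4 = -9)
c(E) = 2 - E/2
a(N) = -9
(8 + a(c(6)))*102 = (8 - 9)*102 = -1*102 = -102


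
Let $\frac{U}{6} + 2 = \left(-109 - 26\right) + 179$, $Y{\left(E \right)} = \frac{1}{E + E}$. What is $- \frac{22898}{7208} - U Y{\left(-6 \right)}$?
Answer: $\frac{64235}{3604} \approx 17.823$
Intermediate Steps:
$Y{\left(E \right)} = \frac{1}{2 E}$
$U = 252$ ($U = -12 + 6 \left(\left(-109 - 26\right) + 179\right) = -12 + 6 \left(-135 + 179\right) = -12 + 6 \cdot 44 = -12 + 264 = 252$)
$- \frac{22898}{7208} - U Y{\left(-6 \right)} = - \frac{22898}{7208} - 252 \frac{1}{2 \left(-6\right)} = \left(-22898\right) \frac{1}{7208} - 252 \cdot \frac{1}{2} \left(- \frac{1}{6}\right) = - \frac{11449}{3604} - 252 \left(- \frac{1}{12}\right) = - \frac{11449}{3604} - -21 = - \frac{11449}{3604} + 21 = \frac{64235}{3604}$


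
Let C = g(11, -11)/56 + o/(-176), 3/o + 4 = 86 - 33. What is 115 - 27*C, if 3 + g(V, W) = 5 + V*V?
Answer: 480407/8624 ≈ 55.706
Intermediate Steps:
g(V, W) = 2 + V² (g(V, W) = -3 + (5 + V*V) = -3 + (5 + V²) = 2 + V²)
o = 3/49 (o = 3/(-4 + (86 - 33)) = 3/(-4 + 53) = 3/49 ≈ 0.061224)
C = 18939/8624 (C = (2 + 11²)/56 + (3/49)/(-176) = (2 + 121)*(1/56) + (3/49)*(-1/176) = 123*(1/56) - 3/8624 = 123/56 - 3/8624 = 18939/8624 ≈ 2.1961)
115 - 27*C = 115 - 27*18939/8624 = 115 - 511353/8624 = 480407/8624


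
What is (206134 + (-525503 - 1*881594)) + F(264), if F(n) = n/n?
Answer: -1200962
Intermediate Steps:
F(n) = 1
(206134 + (-525503 - 1*881594)) + F(264) = (206134 + (-525503 - 1*881594)) + 1 = (206134 + (-525503 - 881594)) + 1 = (206134 - 1407097) + 1 = -1200963 + 1 = -1200962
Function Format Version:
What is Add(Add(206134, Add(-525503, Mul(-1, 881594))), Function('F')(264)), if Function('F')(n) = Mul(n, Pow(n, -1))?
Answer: -1200962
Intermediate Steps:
Function('F')(n) = 1
Add(Add(206134, Add(-525503, Mul(-1, 881594))), Function('F')(264)) = Add(Add(206134, Add(-525503, Mul(-1, 881594))), 1) = Add(Add(206134, Add(-525503, -881594)), 1) = Add(Add(206134, -1407097), 1) = Add(-1200963, 1) = -1200962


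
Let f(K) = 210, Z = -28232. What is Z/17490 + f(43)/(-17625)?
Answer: -3341746/2055075 ≈ -1.6261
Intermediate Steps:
Z/17490 + f(43)/(-17625) = -28232/17490 + 210/(-17625) = -28232*1/17490 + 210*(-1/17625) = -14116/8745 - 14/1175 = -3341746/2055075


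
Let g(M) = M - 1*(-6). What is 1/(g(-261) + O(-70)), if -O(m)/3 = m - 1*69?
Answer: 1/162 ≈ 0.0061728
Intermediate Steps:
O(m) = 207 - 3*m (O(m) = -3*(m - 1*69) = -3*(m - 69) = -3*(-69 + m) = 207 - 3*m)
g(M) = 6 + M (g(M) = M + 6 = 6 + M)
1/(g(-261) + O(-70)) = 1/((6 - 261) + (207 - 3*(-70))) = 1/(-255 + (207 + 210)) = 1/(-255 + 417) = 1/162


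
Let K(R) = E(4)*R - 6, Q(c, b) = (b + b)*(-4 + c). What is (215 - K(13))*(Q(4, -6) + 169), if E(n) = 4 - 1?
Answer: 30758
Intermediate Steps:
E(n) = 3
Q(c, b) = 2*b*(-4 + c) (Q(c, b) = (2*b)*(-4 + c) = 2*b*(-4 + c))
K(R) = -6 + 3*R (K(R) = 3*R - 6 = -6 + 3*R)
(215 - K(13))*(Q(4, -6) + 169) = (215 - (-6 + 3*13))*(2*(-6)*(-4 + 4) + 169) = (215 - (-6 + 39))*(2*(-6)*0 + 169) = (215 - 1*33)*(0 + 169) = (215 - 33)*169 = 182*169 = 30758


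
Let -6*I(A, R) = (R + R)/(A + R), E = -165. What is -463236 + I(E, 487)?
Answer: -447486463/966 ≈ -4.6324e+5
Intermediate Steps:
I(A, R) = -R/(3*(A + R)) (I(A, R) = -(R + R)/(6*(A + R)) = -2*R/(6*(A + R)) = -R/(3*(A + R)))
-463236 + I(E, 487) = -463236 - 1*487/(3*(-165) + 3*487) = -463236 - 1*487/(-495 + 1461) = -463236 - 1*487/966 = -463236 - 1*487*1/966 = -463236 - 487/966 = -447486463/966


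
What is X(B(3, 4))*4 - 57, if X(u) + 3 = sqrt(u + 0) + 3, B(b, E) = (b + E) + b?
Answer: -57 + 4*sqrt(10) ≈ -44.351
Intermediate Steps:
B(b, E) = E + 2*b (B(b, E) = (E + b) + b = E + 2*b)
X(u) = sqrt(u) (X(u) = -3 + (sqrt(u + 0) + 3) = -3 + (sqrt(u) + 3) = -3 + (3 + sqrt(u)) = sqrt(u))
X(B(3, 4))*4 - 57 = sqrt(4 + 2*3)*4 - 57 = sqrt(4 + 6)*4 - 57 = sqrt(10)*4 - 57 = 4*sqrt(10) - 57 = -57 + 4*sqrt(10)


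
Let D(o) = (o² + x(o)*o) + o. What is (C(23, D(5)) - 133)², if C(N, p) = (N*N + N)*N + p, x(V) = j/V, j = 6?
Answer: 158734801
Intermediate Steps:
x(V) = 6/V
D(o) = 6 + o + o² (D(o) = (o² + (6/o)*o) + o = (o² + 6) + o = (6 + o²) + o = 6 + o + o²)
C(N, p) = p + N*(N + N²) (C(N, p) = (N² + N)*N + p = (N + N²)*N + p = N*(N + N²) + p = p + N*(N + N²))
(C(23, D(5)) - 133)² = (((6 + 5*(1 + 5)) + 23² + 23³) - 133)² = (((6 + 5*6) + 529 + 12167) - 133)² = (((6 + 30) + 529 + 12167) - 133)² = ((36 + 529 + 12167) - 133)² = (12732 - 133)² = 12599² = 158734801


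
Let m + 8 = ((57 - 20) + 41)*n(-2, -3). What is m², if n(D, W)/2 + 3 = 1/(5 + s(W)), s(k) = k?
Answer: 158404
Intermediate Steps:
n(D, W) = -6 + 2/(5 + W)
m = -398 (m = -8 + ((57 - 20) + 41)*(2*(-14 - 3*(-3))/(5 - 3)) = -8 + (37 + 41)*(2*(-14 + 9)/2) = -8 + 78*(2*(½)*(-5)) = -8 + 78*(-5) = -8 - 390 = -398)
m² = (-398)² = 158404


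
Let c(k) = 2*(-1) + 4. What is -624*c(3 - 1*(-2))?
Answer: -1248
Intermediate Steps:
c(k) = 2 (c(k) = -2 + 4 = 2)
-624*c(3 - 1*(-2)) = -624*2 = -1248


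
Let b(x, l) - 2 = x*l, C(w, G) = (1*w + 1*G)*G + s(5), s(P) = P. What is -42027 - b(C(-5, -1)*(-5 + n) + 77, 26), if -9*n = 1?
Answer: -383123/9 ≈ -42569.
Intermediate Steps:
n = -1/9 (n = -1/9*1 = -1/9 ≈ -0.11111)
C(w, G) = 5 + G*(G + w) (C(w, G) = (1*w + 1*G)*G + 5 = (w + G)*G + 5 = (G + w)*G + 5 = G*(G + w) + 5 = 5 + G*(G + w))
b(x, l) = 2 + l*x (b(x, l) = 2 + x*l = 2 + l*x)
-42027 - b(C(-5, -1)*(-5 + n) + 77, 26) = -42027 - (2 + 26*((5 + (-1)**2 - 1*(-5))*(-5 - 1/9) + 77)) = -42027 - (2 + 26*((5 + 1 + 5)*(-46/9) + 77)) = -42027 - (2 + 26*(11*(-46/9) + 77)) = -42027 - (2 + 26*(-506/9 + 77)) = -42027 - (2 + 26*(187/9)) = -42027 - (2 + 4862/9) = -42027 - 1*4880/9 = -42027 - 4880/9 = -383123/9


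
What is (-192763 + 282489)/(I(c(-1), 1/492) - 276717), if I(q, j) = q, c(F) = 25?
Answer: -203/626 ≈ -0.32428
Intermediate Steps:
(-192763 + 282489)/(I(c(-1), 1/492) - 276717) = (-192763 + 282489)/(25 - 276717) = 89726/(-276692) = 89726*(-1/276692) = -203/626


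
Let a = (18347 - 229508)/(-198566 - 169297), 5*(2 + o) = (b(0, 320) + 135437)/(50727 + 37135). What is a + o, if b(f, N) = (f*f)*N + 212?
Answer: -60182134021/53868631510 ≈ -1.1172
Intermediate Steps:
b(f, N) = 212 + N*f² (b(f, N) = f²*N + 212 = N*f² + 212 = 212 + N*f²)
o = -742971/439310 (o = -2 + (((212 + 320*0²) + 135437)/(50727 + 37135))/5 = -2 + (((212 + 320*0) + 135437)/87862)/5 = -2 + (((212 + 0) + 135437)*(1/87862))/5 = -2 + ((212 + 135437)*(1/87862))/5 = -2 + (135649*(1/87862))/5 = -2 + (⅕)*(135649/87862) = -2 + 135649/439310 = -742971/439310 ≈ -1.6912)
a = 70387/122621 (a = -211161/(-367863) = -211161*(-1/367863) = 70387/122621 ≈ 0.57402)
a + o = 70387/122621 - 742971/439310 = -60182134021/53868631510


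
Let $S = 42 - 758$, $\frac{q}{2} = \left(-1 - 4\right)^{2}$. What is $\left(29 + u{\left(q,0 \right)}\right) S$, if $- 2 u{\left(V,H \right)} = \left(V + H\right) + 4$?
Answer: $-1432$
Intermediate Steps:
$q = 50$ ($q = 2 \left(-1 - 4\right)^{2} = 2 \left(-5\right)^{2} = 2 \cdot 25 = 50$)
$S = -716$
$u{\left(V,H \right)} = -2 - \frac{H}{2} - \frac{V}{2}$ ($u{\left(V,H \right)} = - \frac{\left(V + H\right) + 4}{2} = - \frac{\left(H + V\right) + 4}{2} = - \frac{4 + H + V}{2} = -2 - \frac{H}{2} - \frac{V}{2}$)
$\left(29 + u{\left(q,0 \right)}\right) S = \left(29 - 27\right) \left(-716\right) = 2 \left(-716\right) = -1432$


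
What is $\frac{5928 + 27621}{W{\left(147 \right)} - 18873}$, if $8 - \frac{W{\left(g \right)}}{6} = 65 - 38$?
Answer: $- \frac{11183}{6329} \approx -1.7669$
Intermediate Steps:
$W{\left(g \right)} = -114$ ($W{\left(g \right)} = 48 - 6 \left(65 - 38\right) = 48 - 162 = -114$)
$\frac{5928 + 27621}{W{\left(147 \right)} - 18873} = \frac{5928 + 27621}{-114 - 18873} = \frac{33549}{-18987} = 33549 \left(- \frac{1}{18987}\right) = - \frac{11183}{6329}$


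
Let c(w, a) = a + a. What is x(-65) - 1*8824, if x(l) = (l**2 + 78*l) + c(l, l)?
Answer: -9799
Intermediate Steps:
c(w, a) = 2*a
x(l) = l**2 + 80*l (x(l) = (l**2 + 78*l) + 2*l = l**2 + 80*l)
x(-65) - 1*8824 = -65*(80 - 65) - 1*8824 = -65*15 - 8824 = -975 - 8824 = -9799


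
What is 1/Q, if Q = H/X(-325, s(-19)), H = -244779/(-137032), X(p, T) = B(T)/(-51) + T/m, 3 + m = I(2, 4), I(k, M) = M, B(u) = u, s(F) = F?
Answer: -130180400/12483729 ≈ -10.428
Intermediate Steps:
m = 1 (m = -3 + 4 = 1)
X(p, T) = 50*T/51 (X(p, T) = T/(-51) + T/1 = T*(-1/51) + T*1 = -T/51 + T = 50*T/51)
H = 244779/137032 (H = -244779*(-1/137032) = 244779/137032 ≈ 1.7863)
Q = -12483729/130180400 (Q = 244779/(137032*(((50/51)*(-19)))) = 244779/(137032*(-950/51)) = (244779/137032)*(-51/950) = -12483729/130180400 ≈ -0.095896)
1/Q = 1/(-12483729/130180400) = -130180400/12483729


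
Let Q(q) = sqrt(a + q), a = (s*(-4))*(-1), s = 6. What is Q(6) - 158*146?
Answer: -23068 + sqrt(30) ≈ -23063.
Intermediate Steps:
a = 24 (a = (6*(-4))*(-1) = -24*(-1) = 24)
Q(q) = sqrt(24 + q)
Q(6) - 158*146 = sqrt(24 + 6) - 158*146 = sqrt(30) - 23068 = -23068 + sqrt(30)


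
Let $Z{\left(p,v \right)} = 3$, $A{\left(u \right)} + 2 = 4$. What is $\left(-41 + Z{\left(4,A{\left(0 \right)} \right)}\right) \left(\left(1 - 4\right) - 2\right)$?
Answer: $190$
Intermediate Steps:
$A{\left(u \right)} = 2$ ($A{\left(u \right)} = -2 + 4 = 2$)
$\left(-41 + Z{\left(4,A{\left(0 \right)} \right)}\right) \left(\left(1 - 4\right) - 2\right) = \left(-41 + 3\right) \left(\left(1 - 4\right) - 2\right) = - 38 \left(-3 - 2\right) = \left(-38\right) \left(-5\right) = 190$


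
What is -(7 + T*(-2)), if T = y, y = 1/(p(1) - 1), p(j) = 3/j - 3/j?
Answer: -9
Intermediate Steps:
p(j) = 0
y = -1 (y = 1/(0 - 1) = 1/(-1) = -1)
T = -1
-(7 + T*(-2)) = -(7 - 1*(-2)) = -(7 + 2) = -1*9 = -9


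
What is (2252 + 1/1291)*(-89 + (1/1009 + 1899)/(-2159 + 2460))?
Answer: -73014787127997/392088319 ≈ -1.8622e+5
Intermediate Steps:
(2252 + 1/1291)*(-89 + (1/1009 + 1899)/(-2159 + 2460)) = (2252 + 1/1291)*(-89 + (1/1009 + 1899)/301) = 2907333*(-89 + (1916092/1009)*(1/301))/1291 = 2907333*(-89 + 1916092/303709)/1291 = (2907333/1291)*(-25114009/303709) = -73014787127997/392088319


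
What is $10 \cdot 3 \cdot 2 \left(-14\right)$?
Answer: $-840$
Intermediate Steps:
$10 \cdot 3 \cdot 2 \left(-14\right) = 10 \cdot 6 \left(-14\right) = 60 \left(-14\right) = -840$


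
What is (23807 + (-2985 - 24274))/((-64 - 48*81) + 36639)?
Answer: -3452/32687 ≈ -0.10561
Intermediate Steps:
(23807 + (-2985 - 24274))/((-64 - 48*81) + 36639) = (23807 - 27259)/((-64 - 3888) + 36639) = -3452/(-3952 + 36639) = -3452/32687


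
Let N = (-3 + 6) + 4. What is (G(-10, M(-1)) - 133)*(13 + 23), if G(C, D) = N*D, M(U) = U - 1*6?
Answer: -6552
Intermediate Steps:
M(U) = -6 + U (M(U) = U - 6 = -6 + U)
N = 7 (N = 3 + 4 = 7)
G(C, D) = 7*D
(G(-10, M(-1)) - 133)*(13 + 23) = (7*(-6 - 1) - 133)*(13 + 23) = (7*(-7) - 133)*36 = (-49 - 133)*36 = -182*36 = -6552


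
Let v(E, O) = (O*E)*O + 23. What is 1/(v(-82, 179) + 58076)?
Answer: -1/2569263 ≈ -3.8922e-7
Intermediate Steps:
v(E, O) = 23 + E*O**2 (v(E, O) = (E*O)*O + 23 = E*O**2 + 23 = 23 + E*O**2)
1/(v(-82, 179) + 58076) = 1/((23 - 82*179**2) + 58076) = 1/((23 - 82*32041) + 58076) = 1/((23 - 2627362) + 58076) = 1/(-2627339 + 58076) = 1/(-2569263) = -1/2569263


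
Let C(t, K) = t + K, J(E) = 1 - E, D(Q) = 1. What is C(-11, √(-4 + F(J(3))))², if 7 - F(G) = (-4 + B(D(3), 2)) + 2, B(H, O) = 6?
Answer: (11 - I)² ≈ 120.0 - 22.0*I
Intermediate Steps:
F(G) = 3 (F(G) = 7 - ((-4 + 6) + 2) = 7 - (2 + 2) = 7 - 1*4 = 7 - 4 = 3)
C(t, K) = K + t
C(-11, √(-4 + F(J(3))))² = (√(-4 + 3) - 11)² = (√(-1) - 11)² = (I - 11)² = (-11 + I)²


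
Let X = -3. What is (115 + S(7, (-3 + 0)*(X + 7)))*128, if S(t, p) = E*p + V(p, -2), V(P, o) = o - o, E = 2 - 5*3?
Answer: 34688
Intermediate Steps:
E = -13 (E = 2 - 15 = -13)
V(P, o) = 0
S(t, p) = -13*p (S(t, p) = -13*p + 0 = -13*p)
(115 + S(7, (-3 + 0)*(X + 7)))*128 = (115 - 13*(-3 + 0)*(-3 + 7))*128 = (115 - (-39)*4)*128 = (115 - 13*(-12))*128 = (115 + 156)*128 = 271*128 = 34688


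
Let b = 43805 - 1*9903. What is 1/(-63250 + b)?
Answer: -1/29348 ≈ -3.4074e-5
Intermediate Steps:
b = 33902 (b = 43805 - 9903 = 33902)
1/(-63250 + b) = 1/(-63250 + 33902) = 1/(-29348) = -1/29348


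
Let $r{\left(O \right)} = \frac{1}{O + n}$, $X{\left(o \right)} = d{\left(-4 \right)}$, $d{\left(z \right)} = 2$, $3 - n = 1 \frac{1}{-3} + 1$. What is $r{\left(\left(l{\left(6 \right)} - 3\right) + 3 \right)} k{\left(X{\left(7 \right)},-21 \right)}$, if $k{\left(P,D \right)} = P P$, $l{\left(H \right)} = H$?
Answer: $\frac{12}{25} \approx 0.48$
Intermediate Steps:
$n = \frac{7}{3}$ ($n = 3 - \left(1 \frac{1}{-3} + 1\right) = 3 - \left(1 \left(- \frac{1}{3}\right) + 1\right) = 3 - \left(- \frac{1}{3} + 1\right) = 3 - \frac{2}{3} = \frac{7}{3} \approx 2.3333$)
$X{\left(o \right)} = 2$
$k{\left(P,D \right)} = P^{2}$
$r{\left(O \right)} = \frac{1}{\frac{7}{3} + O}$ ($r{\left(O \right)} = \frac{1}{O + \frac{7}{3}} = \frac{1}{\frac{7}{3} + O}$)
$r{\left(\left(l{\left(6 \right)} - 3\right) + 3 \right)} k{\left(X{\left(7 \right)},-21 \right)} = \frac{3}{7 + 3 \left(\left(6 - 3\right) + 3\right)} 2^{2} = \frac{3}{7 + 3 \left(3 + 3\right)} 4 = \frac{3}{7 + 3 \cdot 6} \cdot 4 = \frac{3}{7 + 18} \cdot 4 = \frac{3}{25} \cdot 4 = \frac{12}{25}$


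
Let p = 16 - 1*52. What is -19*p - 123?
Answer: 561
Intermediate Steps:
p = -36 (p = 16 - 52 = -36)
-19*p - 123 = -19*(-36) - 123 = 684 - 123 = 561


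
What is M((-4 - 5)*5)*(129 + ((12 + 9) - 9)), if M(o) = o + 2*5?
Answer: -4935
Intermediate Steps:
M(o) = 10 + o (M(o) = o + 10 = 10 + o)
M((-4 - 5)*5)*(129 + ((12 + 9) - 9)) = (10 + (-4 - 5)*5)*(129 + ((12 + 9) - 9)) = (10 - 9*5)*(129 + (21 - 9)) = (10 - 45)*(129 + 12) = -35*141 = -4935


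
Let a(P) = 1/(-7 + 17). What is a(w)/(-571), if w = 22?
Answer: -1/5710 ≈ -0.00017513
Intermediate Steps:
a(P) = ⅒ (a(P) = 1/10 = ⅒)
a(w)/(-571) = (⅒)/(-571) = (⅒)*(-1/571) = -1/5710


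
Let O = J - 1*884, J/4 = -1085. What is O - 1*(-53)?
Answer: -5171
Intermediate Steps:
J = -4340 (J = 4*(-1085) = -4340)
O = -5224 (O = -4340 - 1*884 = -4340 - 884 = -5224)
O - 1*(-53) = -5224 - 1*(-53) = -5224 + 53 = -5171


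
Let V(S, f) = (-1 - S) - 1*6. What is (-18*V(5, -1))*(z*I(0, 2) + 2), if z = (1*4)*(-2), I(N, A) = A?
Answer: -3024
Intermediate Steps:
z = -8 (z = 4*(-2) = -8)
V(S, f) = -7 - S (V(S, f) = (-1 - S) - 6 = -7 - S)
(-18*V(5, -1))*(z*I(0, 2) + 2) = (-18*(-7 - 1*5))*(-8*2 + 2) = (-18*(-7 - 5))*(-16 + 2) = -18*(-12)*(-14) = 216*(-14) = -3024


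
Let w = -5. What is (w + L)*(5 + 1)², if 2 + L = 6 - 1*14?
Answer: -540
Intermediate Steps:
L = -10 (L = -2 + (6 - 1*14) = -2 + (6 - 14) = -2 - 8 = -10)
(w + L)*(5 + 1)² = (-5 - 10)*(5 + 1)² = -15*6² = -15*36 = -540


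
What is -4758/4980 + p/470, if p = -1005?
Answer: -60343/19505 ≈ -3.0937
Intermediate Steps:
-4758/4980 + p/470 = -4758/4980 - 1005/470 = -4758*1/4980 - 1005*1/470 = -793/830 - 201/94 = -60343/19505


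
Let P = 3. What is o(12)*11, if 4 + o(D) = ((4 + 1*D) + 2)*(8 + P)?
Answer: 2134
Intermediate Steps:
o(D) = 62 + 11*D (o(D) = -4 + ((4 + 1*D) + 2)*(8 + 3) = -4 + ((4 + D) + 2)*11 = -4 + (6 + D)*11 = -4 + (66 + 11*D) = 62 + 11*D)
o(12)*11 = (62 + 11*12)*11 = (62 + 132)*11 = 194*11 = 2134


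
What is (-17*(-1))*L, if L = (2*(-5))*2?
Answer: -340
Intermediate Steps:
L = -20 (L = -10*2 = -20)
(-17*(-1))*L = -17*(-1)*(-20) = 17*(-20) = -340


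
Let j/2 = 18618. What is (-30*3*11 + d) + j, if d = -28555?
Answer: 7691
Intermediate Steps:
j = 37236 (j = 2*18618 = 37236)
(-30*3*11 + d) + j = (-30*3*11 - 28555) + 37236 = (-90*11 - 28555) + 37236 = (-990 - 28555) + 37236 = -29545 + 37236 = 7691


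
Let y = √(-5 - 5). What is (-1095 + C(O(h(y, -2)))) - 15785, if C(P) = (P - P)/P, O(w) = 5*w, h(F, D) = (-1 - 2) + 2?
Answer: -16880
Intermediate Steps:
y = I*√10 (y = √(-10) = I*√10 ≈ 3.1623*I)
h(F, D) = -1 (h(F, D) = -3 + 2 = -1)
C(P) = 0 (C(P) = 0/P = 0)
(-1095 + C(O(h(y, -2)))) - 15785 = (-1095 + 0) - 15785 = -1095 - 15785 = -16880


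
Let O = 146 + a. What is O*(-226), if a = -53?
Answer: -21018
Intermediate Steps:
O = 93 (O = 146 - 53 = 93)
O*(-226) = 93*(-226) = -21018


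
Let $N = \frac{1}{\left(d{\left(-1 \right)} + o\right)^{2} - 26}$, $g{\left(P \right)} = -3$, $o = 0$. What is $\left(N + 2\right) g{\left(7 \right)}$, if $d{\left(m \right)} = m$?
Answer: $- \frac{147}{25} \approx -5.88$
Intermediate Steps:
$N = - \frac{1}{25}$ ($N = \frac{1}{\left(-1 + 0\right)^{2} - 26} = \frac{1}{\left(-1\right)^{2} - 26} = \frac{1}{1 - 26} = \frac{1}{-25} = - \frac{1}{25} \approx -0.04$)
$\left(N + 2\right) g{\left(7 \right)} = \left(- \frac{1}{25} + 2\right) \left(-3\right) = \frac{49}{25} \left(-3\right) = - \frac{147}{25}$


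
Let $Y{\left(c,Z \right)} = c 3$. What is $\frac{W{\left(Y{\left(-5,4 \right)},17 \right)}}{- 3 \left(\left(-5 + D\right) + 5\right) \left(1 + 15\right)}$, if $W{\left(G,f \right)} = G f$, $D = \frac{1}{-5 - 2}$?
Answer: $- \frac{595}{16} \approx -37.188$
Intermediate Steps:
$D = - \frac{1}{7}$ ($D = \frac{1}{-7} = - \frac{1}{7} \approx -0.14286$)
$Y{\left(c,Z \right)} = 3 c$
$\frac{W{\left(Y{\left(-5,4 \right)},17 \right)}}{- 3 \left(\left(-5 + D\right) + 5\right) \left(1 + 15\right)} = \frac{3 \left(-5\right) 17}{- 3 \left(\left(-5 - \frac{1}{7}\right) + 5\right) \left(1 + 15\right)} = \frac{\left(-15\right) 17}{- 3 \left(- \frac{36}{7} + 5\right) 16} = - \frac{255}{\left(-3\right) \left(- \frac{1}{7}\right) 16} = - \frac{255}{\frac{3}{7} \cdot 16} = - \frac{255}{\frac{48}{7}} = \left(-255\right) \frac{7}{48} = - \frac{595}{16}$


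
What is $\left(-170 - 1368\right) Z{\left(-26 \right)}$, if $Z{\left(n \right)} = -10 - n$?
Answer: $-24608$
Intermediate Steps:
$\left(-170 - 1368\right) Z{\left(-26 \right)} = \left(-170 - 1368\right) \left(-10 - -26\right) = - 1538 \left(-10 + 26\right) = \left(-1538\right) 16 = -24608$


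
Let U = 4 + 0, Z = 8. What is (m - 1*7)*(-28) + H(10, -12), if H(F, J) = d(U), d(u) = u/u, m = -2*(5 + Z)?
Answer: 925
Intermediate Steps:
m = -26 (m = -2*(5 + 8) = -2*13 = -26)
U = 4
d(u) = 1
H(F, J) = 1
(m - 1*7)*(-28) + H(10, -12) = (-26 - 1*7)*(-28) + 1 = (-26 - 7)*(-28) + 1 = -33*(-28) + 1 = 924 + 1 = 925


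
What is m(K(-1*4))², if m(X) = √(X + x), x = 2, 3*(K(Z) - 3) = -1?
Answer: 14/3 ≈ 4.6667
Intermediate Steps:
K(Z) = 8/3 (K(Z) = 3 + (⅓)*(-1) = 3 - ⅓ = 8/3)
m(X) = √(2 + X) (m(X) = √(X + 2) = √(2 + X))
m(K(-1*4))² = (√(2 + 8/3))² = (√(14/3))² = (√42/3)² = 14/3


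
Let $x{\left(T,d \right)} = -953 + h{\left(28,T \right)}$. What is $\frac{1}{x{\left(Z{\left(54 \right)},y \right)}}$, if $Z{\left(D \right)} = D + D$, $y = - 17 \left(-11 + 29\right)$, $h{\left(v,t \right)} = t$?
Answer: $- \frac{1}{845} \approx -0.0011834$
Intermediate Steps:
$y = -306$ ($y = \left(-17\right) 18 = -306$)
$Z{\left(D \right)} = 2 D$
$x{\left(T,d \right)} = -953 + T$
$\frac{1}{x{\left(Z{\left(54 \right)},y \right)}} = \frac{1}{-953 + 2 \cdot 54} = \frac{1}{-953 + 108} = \frac{1}{-845} = - \frac{1}{845}$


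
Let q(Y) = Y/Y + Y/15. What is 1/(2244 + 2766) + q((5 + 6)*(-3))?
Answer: -6011/5010 ≈ -1.1998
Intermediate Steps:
q(Y) = 1 + Y/15 (q(Y) = 1 + Y*(1/15) = 1 + Y/15)
1/(2244 + 2766) + q((5 + 6)*(-3)) = 1/(2244 + 2766) + (1 + ((5 + 6)*(-3))/15) = 1/5010 + (1 + (11*(-3))/15) = 1/5010 + (1 + (1/15)*(-33)) = 1/5010 + (1 - 11/5) = 1/5010 - 6/5 = -6011/5010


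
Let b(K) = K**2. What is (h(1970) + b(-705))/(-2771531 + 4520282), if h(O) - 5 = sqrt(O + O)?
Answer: 497030/1748751 + 2*sqrt(985)/1748751 ≈ 0.28426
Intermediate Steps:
h(O) = 5 + sqrt(2)*sqrt(O) (h(O) = 5 + sqrt(O + O) = 5 + sqrt(2*O) = 5 + sqrt(2)*sqrt(O))
(h(1970) + b(-705))/(-2771531 + 4520282) = ((5 + sqrt(2)*sqrt(1970)) + (-705)**2)/(-2771531 + 4520282) = ((5 + 2*sqrt(985)) + 497025)/1748751 = (497030 + 2*sqrt(985))*(1/1748751) = 497030/1748751 + 2*sqrt(985)/1748751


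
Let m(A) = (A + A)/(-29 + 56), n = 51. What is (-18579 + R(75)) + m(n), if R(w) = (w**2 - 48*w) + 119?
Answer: -147881/9 ≈ -16431.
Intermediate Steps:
m(A) = 2*A/27 (m(A) = (2*A)/27 = (2*A)*(1/27) = 2*A/27)
R(w) = 119 + w**2 - 48*w
(-18579 + R(75)) + m(n) = (-18579 + (119 + 75**2 - 48*75)) + (2/27)*51 = (-18579 + (119 + 5625 - 3600)) + 34/9 = (-18579 + 2144) + 34/9 = -16435 + 34/9 = -147881/9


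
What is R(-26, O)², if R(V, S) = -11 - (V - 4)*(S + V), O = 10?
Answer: 241081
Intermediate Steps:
R(V, S) = -11 - (-4 + V)*(S + V)
R(-26, O)² = (-11 - 1*(-26)² + 4*10 + 4*(-26) - 1*10*(-26))² = (-11 - 1*676 + 40 - 104 + 260)² = (-11 - 676 + 40 - 104 + 260)² = (-491)² = 241081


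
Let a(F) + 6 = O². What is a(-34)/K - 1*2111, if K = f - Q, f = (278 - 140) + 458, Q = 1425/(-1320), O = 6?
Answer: -110915633/52543 ≈ -2110.9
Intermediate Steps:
a(F) = 30 (a(F) = -6 + 6² = -6 + 36 = 30)
Q = -95/88 (Q = 1425*(-1/1320) = -95/88 ≈ -1.0795)
f = 596 (f = 138 + 458 = 596)
K = 52543/88 (K = 596 - 1*(-95/88) = 596 + 95/88 = 52543/88 ≈ 597.08)
a(-34)/K - 1*2111 = 30/(52543/88) - 1*2111 = 30*(88/52543) - 2111 = 2640/52543 - 2111 = -110915633/52543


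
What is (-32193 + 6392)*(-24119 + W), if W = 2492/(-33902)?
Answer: 10548543149415/16951 ≈ 6.2230e+8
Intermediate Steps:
W = -1246/16951 (W = 2492*(-1/33902) = -1246/16951 ≈ -0.073506)
(-32193 + 6392)*(-24119 + W) = (-32193 + 6392)*(-24119 - 1246/16951) = -25801*(-408842415/16951) = 10548543149415/16951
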